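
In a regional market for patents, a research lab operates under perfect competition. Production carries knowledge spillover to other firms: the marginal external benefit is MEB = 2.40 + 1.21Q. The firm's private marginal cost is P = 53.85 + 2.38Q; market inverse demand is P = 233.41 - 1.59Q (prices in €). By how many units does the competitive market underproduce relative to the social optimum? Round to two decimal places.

Market equilibrium (private): 53.85 + 2.38Q = 233.41 - 1.59Q → Q_m = 45.2292.
Social marginal cost = private MC − MEB = 51.45 + 1.17Q.
Set SMC = demand: 51.45 + 1.17Q = 233.41 - 1.59Q → Q* = 65.9275.
Gap = |45.2292 − 65.9275| = 20.6983.

20.70 units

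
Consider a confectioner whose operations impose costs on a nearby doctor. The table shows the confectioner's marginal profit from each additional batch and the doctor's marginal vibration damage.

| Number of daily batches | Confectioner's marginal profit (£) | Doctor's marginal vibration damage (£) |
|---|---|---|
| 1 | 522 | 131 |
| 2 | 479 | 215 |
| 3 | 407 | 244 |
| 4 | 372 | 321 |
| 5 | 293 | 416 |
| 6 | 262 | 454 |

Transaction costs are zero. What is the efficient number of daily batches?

4

Bargaining reaches the level where marginal profit last exceeds marginal vibration damage.
That holds through level 4 (372 ≥ 321) but not at 5 (293 < 416).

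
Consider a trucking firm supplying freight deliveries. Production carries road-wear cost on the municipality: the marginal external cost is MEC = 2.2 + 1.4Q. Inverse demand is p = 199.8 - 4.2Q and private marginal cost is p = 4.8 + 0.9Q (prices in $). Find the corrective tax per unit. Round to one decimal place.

tax = $43.7 per unit

Social marginal cost = private MC + MEC = 7.0 + 2.3Q.
Set SMC = demand: 7.0 + 2.3Q = 199.8 - 4.2Q → Q* = 29.6615.
The Pigouvian tax equals MEC at Q*: 2.2 + 1.4×29.6615 = 43.7261.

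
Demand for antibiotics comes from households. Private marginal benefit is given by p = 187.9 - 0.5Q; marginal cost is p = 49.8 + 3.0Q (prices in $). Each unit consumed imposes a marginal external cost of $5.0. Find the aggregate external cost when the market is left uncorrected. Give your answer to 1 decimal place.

Market equilibrium (private): 49.8 + 3.0Q = 187.9 - 0.5Q → Q_m = 39.4571.
Total external cost = MEC × Q_m = 5.0 × 39.4571 = 197.2855.

$197.3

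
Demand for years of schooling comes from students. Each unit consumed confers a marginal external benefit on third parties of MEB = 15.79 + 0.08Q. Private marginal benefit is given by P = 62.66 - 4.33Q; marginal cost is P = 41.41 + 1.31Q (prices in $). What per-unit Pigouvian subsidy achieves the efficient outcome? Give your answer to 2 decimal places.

Social marginal benefit = demand + MEB = 78.45 - 4.25Q.
Set SMB = MC: 78.45 - 4.25Q = 41.41 + 1.31Q → Q* = 6.6619.
The Pigouvian subsidy equals MEB at Q*: 15.79 + 0.08×6.6619 = 16.3230.

subsidy = $16.32 per unit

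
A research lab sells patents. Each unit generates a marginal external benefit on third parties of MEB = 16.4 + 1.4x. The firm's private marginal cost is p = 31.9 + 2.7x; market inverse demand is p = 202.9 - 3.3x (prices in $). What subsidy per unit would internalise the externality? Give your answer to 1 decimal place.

Social marginal cost = private MC − MEB = 15.5 + 1.3x.
Set SMC = demand: 15.5 + 1.3x = 202.9 - 3.3x → x* = 40.7391.
The Pigouvian subsidy equals MEB at x*: 16.4 + 1.4×40.7391 = 73.4347.

subsidy = $73.4 per unit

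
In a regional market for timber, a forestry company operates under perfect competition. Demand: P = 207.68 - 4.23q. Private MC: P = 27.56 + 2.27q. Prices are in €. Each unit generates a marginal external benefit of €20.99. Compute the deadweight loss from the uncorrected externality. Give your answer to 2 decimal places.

DWL = €33.89

Market equilibrium (private): 27.56 + 2.27q = 207.68 - 4.23q → q_m = 27.7108.
Social marginal cost = private MC − MEB = 6.57 + 2.27q.
Set SMC = demand: 6.57 + 2.27q = 207.68 - 4.23q → q* = 30.9400.
Between q* and q_m the wedge demand − SMC runs linearly from 0 to MEB(q_m), so the loss is a triangle.
DWL = ½ × 3.2292 × 20.9900 = 33.8905.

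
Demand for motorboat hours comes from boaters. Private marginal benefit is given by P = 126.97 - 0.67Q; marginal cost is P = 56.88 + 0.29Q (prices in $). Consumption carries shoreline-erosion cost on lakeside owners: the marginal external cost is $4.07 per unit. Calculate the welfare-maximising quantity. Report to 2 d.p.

Q* = 68.77

Social marginal benefit = demand − MEC = 122.90 - 0.67Q.
Set SMB = MC: 122.90 - 0.67Q = 56.88 + 0.29Q → Q* = 68.7708.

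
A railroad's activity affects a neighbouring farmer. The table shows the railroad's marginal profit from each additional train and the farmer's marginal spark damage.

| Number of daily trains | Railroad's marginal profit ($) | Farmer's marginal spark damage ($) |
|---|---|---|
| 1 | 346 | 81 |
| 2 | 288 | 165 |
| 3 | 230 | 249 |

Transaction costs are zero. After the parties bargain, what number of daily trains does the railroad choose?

Bargaining reaches the level where marginal profit last exceeds marginal spark damage.
That holds through level 2 (288 ≥ 165) but not at 3 (230 < 249).

2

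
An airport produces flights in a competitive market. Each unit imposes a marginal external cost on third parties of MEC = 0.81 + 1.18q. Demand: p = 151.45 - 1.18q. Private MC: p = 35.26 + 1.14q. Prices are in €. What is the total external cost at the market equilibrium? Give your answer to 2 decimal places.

€1520.40

Market equilibrium (private): 35.26 + 1.14q = 151.45 - 1.18q → q_m = 50.0819.
Total external cost = ∫₀^{q_m} (0.81 + 1.18q) dq = 0.81×50.0819 + ½×1.18×50.0819² = 1520.4024.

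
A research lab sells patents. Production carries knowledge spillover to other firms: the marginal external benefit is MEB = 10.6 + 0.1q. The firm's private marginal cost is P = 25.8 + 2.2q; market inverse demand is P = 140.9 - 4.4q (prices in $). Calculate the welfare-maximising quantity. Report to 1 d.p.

Social marginal cost = private MC − MEB = 15.2 + 2.1q.
Set SMC = demand: 15.2 + 2.1q = 140.9 - 4.4q → q* = 19.3385.

q* = 19.3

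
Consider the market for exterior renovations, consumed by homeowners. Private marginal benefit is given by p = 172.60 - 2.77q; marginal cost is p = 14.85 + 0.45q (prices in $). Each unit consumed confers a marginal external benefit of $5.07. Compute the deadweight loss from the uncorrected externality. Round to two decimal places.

DWL = $3.99

Market equilibrium (private): 14.85 + 0.45q = 172.60 - 2.77q → q_m = 48.9907.
Social marginal benefit = demand + MEB = 177.67 - 2.77q.
Set SMB = MC: 177.67 - 2.77q = 14.85 + 0.45q → q* = 50.5652.
The welfare-loss triangle has base |q_m − q*| and height MEB(q_m) (the vertical gap between SMB and MC is zero at q* and MEB at q_m).
DWL = ½ × 1.5745 × 5.0700 = 3.9914.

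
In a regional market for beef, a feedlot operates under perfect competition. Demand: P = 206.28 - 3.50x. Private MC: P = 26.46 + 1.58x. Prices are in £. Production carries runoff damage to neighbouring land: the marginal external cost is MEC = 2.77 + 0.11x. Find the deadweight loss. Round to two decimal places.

Market equilibrium (private): 26.46 + 1.58x = 206.28 - 3.50x → x_m = 35.3976.
Social marginal cost = private MC + MEC = 29.23 + 1.69x.
Set SMC = demand: 29.23 + 1.69x = 206.28 - 3.50x → x* = 34.1137.
The welfare-loss triangle has base |x_m − x*| and height MEC(x_m) (the vertical gap between SMC and demand is zero at x* and MEC at x_m).
DWL = ½ × 1.2839 × 6.6637 = 4.2778.

DWL = £4.28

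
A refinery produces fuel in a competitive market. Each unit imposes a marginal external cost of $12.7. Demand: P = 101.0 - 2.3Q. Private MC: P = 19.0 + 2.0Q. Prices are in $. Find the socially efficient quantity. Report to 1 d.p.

Social marginal cost = private MC + MEC = 31.7 + 2.0Q.
Set SMC = demand: 31.7 + 2.0Q = 101.0 - 2.3Q → Q* = 16.1163.

Q* = 16.1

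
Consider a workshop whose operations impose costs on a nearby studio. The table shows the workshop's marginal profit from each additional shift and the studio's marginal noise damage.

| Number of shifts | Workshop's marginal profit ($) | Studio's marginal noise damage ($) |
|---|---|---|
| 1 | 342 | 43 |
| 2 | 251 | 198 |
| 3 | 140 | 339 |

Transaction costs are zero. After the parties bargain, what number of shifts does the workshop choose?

2

Bargaining reaches the level where marginal profit last exceeds marginal noise damage.
That holds through level 2 (251 ≥ 198) but not at 3 (140 < 339).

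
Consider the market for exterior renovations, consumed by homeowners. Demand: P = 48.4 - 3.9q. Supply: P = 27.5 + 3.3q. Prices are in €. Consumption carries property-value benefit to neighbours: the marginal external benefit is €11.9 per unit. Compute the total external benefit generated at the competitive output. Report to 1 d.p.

€34.5

Market equilibrium (private): 27.5 + 3.3q = 48.4 - 3.9q → q_m = 2.9028.
Total external benefit = MEB × q_m = 11.9 × 2.9028 = 34.5433.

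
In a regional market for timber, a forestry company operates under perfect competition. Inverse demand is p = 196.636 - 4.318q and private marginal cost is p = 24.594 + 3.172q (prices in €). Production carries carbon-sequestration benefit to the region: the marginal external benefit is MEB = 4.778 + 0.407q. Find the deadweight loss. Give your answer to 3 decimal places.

DWL = €14.087

Market equilibrium (private): 24.594 + 3.172q = 196.636 - 4.318q → q_m = 22.9696.
Social marginal cost = private MC − MEB = 19.816 + 2.765q.
Set SMC = demand: 19.816 + 2.765q = 196.636 - 4.318q → q* = 24.9640.
Between q* and q_m the wedge demand − SMC runs linearly from 0 to MEB(q_m), so the loss is a triangle.
DWL = ½ × 1.9944 × 14.1266 = 14.0870.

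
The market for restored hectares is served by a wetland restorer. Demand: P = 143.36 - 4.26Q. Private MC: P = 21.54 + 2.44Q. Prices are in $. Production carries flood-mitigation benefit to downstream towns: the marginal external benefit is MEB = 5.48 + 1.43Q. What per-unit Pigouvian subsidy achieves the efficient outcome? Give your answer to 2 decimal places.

subsidy = $40.02 per unit

Social marginal cost = private MC − MEB = 16.06 + 1.01Q.
Set SMC = demand: 16.06 + 1.01Q = 143.36 - 4.26Q → Q* = 24.1556.
The Pigouvian subsidy equals MEB at Q*: 5.48 + 1.43×24.1556 = 40.0225.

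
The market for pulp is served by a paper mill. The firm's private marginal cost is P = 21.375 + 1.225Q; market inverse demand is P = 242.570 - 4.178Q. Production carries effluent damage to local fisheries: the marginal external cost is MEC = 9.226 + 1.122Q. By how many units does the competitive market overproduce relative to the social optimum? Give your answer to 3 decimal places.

8.454 units

Market equilibrium (private): 21.375 + 1.225Q = 242.570 - 4.178Q → Q_m = 40.9393.
Social marginal cost = private MC + MEC = 30.601 + 2.347Q.
Set SMC = demand: 30.601 + 2.347Q = 242.570 - 4.178Q → Q* = 32.4857.
Gap = |40.9393 − 32.4857| = 8.4536.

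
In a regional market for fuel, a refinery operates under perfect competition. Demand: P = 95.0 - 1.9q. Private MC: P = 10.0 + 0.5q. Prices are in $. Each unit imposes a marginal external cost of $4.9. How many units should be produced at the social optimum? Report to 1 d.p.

q* = 33.4

Social marginal cost = private MC + MEC = 14.9 + 0.5q.
Set SMC = demand: 14.9 + 0.5q = 95.0 - 1.9q → q* = 33.3750.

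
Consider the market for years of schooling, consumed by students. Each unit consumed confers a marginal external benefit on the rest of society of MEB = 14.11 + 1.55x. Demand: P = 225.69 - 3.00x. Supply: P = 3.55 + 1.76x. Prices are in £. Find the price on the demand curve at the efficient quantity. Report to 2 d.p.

P = £4.90

Social marginal benefit = demand + MEB = 239.80 - 1.45x.
Set SMB = MC: 239.80 - 1.45x = 3.55 + 1.76x → x* = 73.5981.
Consumer price on the demand curve at x*: 225.69 − 3.00×73.5981 = 4.8957.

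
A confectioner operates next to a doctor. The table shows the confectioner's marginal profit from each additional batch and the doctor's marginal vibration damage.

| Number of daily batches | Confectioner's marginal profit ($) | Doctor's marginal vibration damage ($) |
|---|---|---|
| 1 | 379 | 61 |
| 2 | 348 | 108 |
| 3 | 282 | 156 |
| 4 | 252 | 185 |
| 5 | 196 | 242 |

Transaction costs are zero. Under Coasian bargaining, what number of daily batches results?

Bargaining reaches the level where marginal profit last exceeds marginal vibration damage.
That holds through level 4 (252 ≥ 185) but not at 5 (196 < 242).

4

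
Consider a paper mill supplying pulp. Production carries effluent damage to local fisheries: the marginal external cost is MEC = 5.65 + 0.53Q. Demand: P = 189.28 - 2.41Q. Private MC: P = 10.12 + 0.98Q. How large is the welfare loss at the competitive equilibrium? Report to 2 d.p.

Market equilibrium (private): 10.12 + 0.98Q = 189.28 - 2.41Q → Q_m = 52.8496.
Social marginal cost = private MC + MEC = 15.77 + 1.51Q.
Set SMC = demand: 15.77 + 1.51Q = 189.28 - 2.41Q → Q* = 44.2628.
The loss is the area between SMC and demand from Q* to Q_m; with linear curves that's a triangle of height MEC(Q_m).
DWL = ½ × 8.5868 × 33.6603 = 144.5171.

DWL = 144.52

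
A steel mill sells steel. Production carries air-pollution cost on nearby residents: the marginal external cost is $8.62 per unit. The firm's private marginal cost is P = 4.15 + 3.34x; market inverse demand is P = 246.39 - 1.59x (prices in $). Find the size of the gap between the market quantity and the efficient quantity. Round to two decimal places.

Market equilibrium (private): 4.15 + 3.34x = 246.39 - 1.59x → x_m = 49.1359.
Social marginal cost = private MC + MEC = 12.77 + 3.34x.
Set SMC = demand: 12.77 + 3.34x = 246.39 - 1.59x → x* = 47.3874.
Gap = |49.1359 − 47.3874| = 1.7485.

1.75 units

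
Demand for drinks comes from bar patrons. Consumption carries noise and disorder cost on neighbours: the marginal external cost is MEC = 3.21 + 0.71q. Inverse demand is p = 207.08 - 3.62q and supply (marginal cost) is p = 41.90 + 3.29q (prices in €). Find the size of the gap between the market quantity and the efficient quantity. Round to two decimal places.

2.65 units

Market equilibrium (private): 41.90 + 3.29q = 207.08 - 3.62q → q_m = 23.9045.
Social marginal benefit = demand − MEC = 203.87 - 4.33q.
Set SMB = MC: 203.87 - 4.33q = 41.90 + 3.29q → q* = 21.2559.
Gap = |23.9045 − 21.2559| = 2.6486.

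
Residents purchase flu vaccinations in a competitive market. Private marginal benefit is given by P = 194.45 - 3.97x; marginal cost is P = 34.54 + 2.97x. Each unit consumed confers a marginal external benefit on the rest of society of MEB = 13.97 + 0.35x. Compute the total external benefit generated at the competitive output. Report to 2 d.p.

Market equilibrium (private): 34.54 + 2.97x = 194.45 - 3.97x → x_m = 23.0418.
Total external benefit = ∫₀^{x_m} (13.97 + 0.35x) dx = 13.97×23.0418 + ½×0.35×23.0418² = 414.8057.

414.81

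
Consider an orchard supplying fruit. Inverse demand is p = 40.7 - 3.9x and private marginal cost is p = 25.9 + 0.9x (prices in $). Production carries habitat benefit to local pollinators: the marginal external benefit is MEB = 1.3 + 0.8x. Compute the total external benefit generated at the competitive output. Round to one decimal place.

Market equilibrium (private): 25.9 + 0.9x = 40.7 - 3.9x → x_m = 3.0833.
Total external benefit = ∫₀^{x_m} (1.3 + 0.8x) dx = 1.3×3.0833 + ½×0.8×3.0833² = 7.8110.

$7.8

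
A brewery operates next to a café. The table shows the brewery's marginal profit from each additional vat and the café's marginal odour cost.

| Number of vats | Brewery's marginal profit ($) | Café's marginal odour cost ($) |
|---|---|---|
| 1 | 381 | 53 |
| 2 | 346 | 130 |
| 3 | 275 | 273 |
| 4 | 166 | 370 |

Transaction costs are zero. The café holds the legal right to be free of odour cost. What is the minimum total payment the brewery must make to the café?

$456

Efficient level: marginal profit ≥ marginal odour cost through level 3, so k* = 3.
With the café holding the right, the brewery must at least compensate total damage at k*: 53 + 130 + 273 = 456.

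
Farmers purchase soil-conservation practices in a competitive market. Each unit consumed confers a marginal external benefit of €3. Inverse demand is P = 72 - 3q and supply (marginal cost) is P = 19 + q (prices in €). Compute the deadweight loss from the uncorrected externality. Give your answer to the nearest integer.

DWL = €1

Market equilibrium (private): 19 + q = 72 - 3q → q_m = 13.2500.
Social marginal benefit = demand + MEB = 75 - 3q.
Set SMB = MC: 75 - 3q = 19 + q → q* = 14.0000.
The welfare-loss triangle has base |q_m − q*| and height MEB(q_m) (the vertical gap between SMB and MC is zero at q* and MEB at q_m).
DWL = ½ × 0.7500 × 3.0000 = 1.1250.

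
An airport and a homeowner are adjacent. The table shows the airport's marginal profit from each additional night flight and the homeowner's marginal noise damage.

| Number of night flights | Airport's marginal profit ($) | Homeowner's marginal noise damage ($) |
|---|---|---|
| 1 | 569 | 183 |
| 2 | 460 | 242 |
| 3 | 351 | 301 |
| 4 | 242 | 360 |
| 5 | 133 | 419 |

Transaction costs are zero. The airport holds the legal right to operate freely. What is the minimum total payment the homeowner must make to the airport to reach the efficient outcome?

Left alone the airport would choose level 5 (marginal profit stays positive).
Efficient level: k* = 3 (marginal profit ≥ marginal noise damage through 3).
The homeowner must at least cover the airport's forgone profit from cutting 5→3: 242 + 133 = 375.

$375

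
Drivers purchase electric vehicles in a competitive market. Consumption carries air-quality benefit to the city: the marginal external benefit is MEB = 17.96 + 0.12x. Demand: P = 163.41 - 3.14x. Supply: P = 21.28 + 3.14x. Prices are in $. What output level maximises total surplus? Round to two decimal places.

x* = 25.99

Social marginal benefit = demand + MEB = 181.37 - 3.02x.
Set SMB = MC: 181.37 - 3.02x = 21.28 + 3.14x → x* = 25.9886.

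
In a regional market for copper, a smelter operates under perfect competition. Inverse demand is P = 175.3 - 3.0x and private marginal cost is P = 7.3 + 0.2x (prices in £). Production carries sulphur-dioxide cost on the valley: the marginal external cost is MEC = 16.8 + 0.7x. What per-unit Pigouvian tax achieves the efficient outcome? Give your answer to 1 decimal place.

Social marginal cost = private MC + MEC = 24.1 + 0.9x.
Set SMC = demand: 24.1 + 0.9x = 175.3 - 3.0x → x* = 38.7692.
The Pigouvian tax equals MEC at x*: 16.8 + 0.7×38.7692 = 43.9384.

tax = £43.9 per unit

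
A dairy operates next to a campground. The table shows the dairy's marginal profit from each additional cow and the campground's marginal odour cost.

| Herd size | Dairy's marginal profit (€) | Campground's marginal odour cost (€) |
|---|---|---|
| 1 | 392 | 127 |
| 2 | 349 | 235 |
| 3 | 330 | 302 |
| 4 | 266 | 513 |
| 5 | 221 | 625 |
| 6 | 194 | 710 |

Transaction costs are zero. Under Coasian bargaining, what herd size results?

3

Bargaining reaches the level where marginal profit last exceeds marginal odour cost.
That holds through level 3 (330 ≥ 302) but not at 4 (266 < 513).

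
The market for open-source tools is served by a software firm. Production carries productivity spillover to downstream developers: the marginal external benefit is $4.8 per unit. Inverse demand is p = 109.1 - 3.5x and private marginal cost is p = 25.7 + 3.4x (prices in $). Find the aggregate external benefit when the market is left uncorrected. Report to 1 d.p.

Market equilibrium (private): 25.7 + 3.4x = 109.1 - 3.5x → x_m = 12.0870.
Total external benefit = MEB × x_m = 4.8 × 12.0870 = 58.0176.

$58.0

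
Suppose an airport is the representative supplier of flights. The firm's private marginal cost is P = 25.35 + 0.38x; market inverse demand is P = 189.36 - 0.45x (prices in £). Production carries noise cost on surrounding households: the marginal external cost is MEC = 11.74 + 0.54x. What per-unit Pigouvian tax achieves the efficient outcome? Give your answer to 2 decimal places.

tax = £71.76 per unit

Social marginal cost = private MC + MEC = 37.09 + 0.92x.
Set SMC = demand: 37.09 + 0.92x = 189.36 - 0.45x → x* = 111.1460.
The Pigouvian tax equals MEC at x*: 11.74 + 0.54×111.1460 = 71.7588.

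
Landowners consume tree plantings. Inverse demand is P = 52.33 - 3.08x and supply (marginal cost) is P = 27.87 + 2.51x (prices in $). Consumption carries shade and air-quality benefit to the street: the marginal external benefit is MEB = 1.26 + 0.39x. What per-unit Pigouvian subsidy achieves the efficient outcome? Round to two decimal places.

Social marginal benefit = demand + MEB = 53.59 - 2.69x.
Set SMB = MC: 53.59 - 2.69x = 27.87 + 2.51x → x* = 4.9462.
The Pigouvian subsidy equals MEB at x*: 1.26 + 0.39×4.9462 = 3.1890.

subsidy = $3.19 per unit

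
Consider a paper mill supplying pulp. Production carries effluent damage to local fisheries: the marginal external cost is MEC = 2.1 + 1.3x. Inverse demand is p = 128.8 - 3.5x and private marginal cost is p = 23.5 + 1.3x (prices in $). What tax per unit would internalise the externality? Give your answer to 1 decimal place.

tax = $24.1 per unit

Social marginal cost = private MC + MEC = 25.6 + 2.6x.
Set SMC = demand: 25.6 + 2.6x = 128.8 - 3.5x → x* = 16.9180.
The Pigouvian tax equals MEC at x*: 2.1 + 1.3×16.9180 = 24.0934.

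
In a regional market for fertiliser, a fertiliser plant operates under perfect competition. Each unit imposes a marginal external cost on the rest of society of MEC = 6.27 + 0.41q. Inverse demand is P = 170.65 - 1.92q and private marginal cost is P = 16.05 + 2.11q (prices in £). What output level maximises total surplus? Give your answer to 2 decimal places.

q* = 33.41

Social marginal cost = private MC + MEC = 22.32 + 2.52q.
Set SMC = demand: 22.32 + 2.52q = 170.65 - 1.92q → q* = 33.4077.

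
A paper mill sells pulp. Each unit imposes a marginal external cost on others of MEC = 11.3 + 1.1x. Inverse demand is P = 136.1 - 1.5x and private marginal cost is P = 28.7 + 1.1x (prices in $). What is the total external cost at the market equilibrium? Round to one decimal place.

Market equilibrium (private): 28.7 + 1.1x = 136.1 - 1.5x → x_m = 41.3077.
Total external cost = ∫₀^{x_m} (11.3 + 1.1x) dx = 11.3×41.3077 + ½×1.1×41.3077² = 1405.2564.

$1405.3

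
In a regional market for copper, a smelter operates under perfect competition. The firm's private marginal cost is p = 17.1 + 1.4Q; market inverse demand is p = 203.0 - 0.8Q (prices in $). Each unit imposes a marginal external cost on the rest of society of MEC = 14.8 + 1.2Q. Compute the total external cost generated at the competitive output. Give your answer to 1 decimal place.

$5534.8

Market equilibrium (private): 17.1 + 1.4Q = 203.0 - 0.8Q → Q_m = 84.5000.
Total external cost = ∫₀^{Q_m} (14.8 + 1.2Q) dQ = 14.8×84.5000 + ½×1.2×84.5000² = 5534.7500.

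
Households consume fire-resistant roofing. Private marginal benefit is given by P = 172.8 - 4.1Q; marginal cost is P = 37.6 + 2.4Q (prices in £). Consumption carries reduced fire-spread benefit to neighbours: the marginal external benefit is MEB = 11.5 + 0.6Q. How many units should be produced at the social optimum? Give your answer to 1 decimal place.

Social marginal benefit = demand + MEB = 184.3 - 3.5Q.
Set SMB = MC: 184.3 - 3.5Q = 37.6 + 2.4Q → Q* = 24.8644.

Q* = 24.9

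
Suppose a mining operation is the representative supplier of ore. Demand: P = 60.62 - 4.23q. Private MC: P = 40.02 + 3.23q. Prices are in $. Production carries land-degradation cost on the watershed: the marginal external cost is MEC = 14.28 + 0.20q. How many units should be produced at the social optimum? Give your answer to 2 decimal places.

q* = 0.83

Social marginal cost = private MC + MEC = 54.30 + 3.43q.
Set SMC = demand: 54.30 + 3.43q = 60.62 - 4.23q → q* = 0.8251.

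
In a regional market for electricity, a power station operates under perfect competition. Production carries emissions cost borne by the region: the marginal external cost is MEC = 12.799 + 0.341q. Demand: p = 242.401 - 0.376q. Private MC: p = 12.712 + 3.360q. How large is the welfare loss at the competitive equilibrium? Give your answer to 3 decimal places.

Market equilibrium (private): 12.712 + 3.360q = 242.401 - 0.376q → q_m = 61.4799.
Social marginal cost = private MC + MEC = 25.511 + 3.701q.
Set SMC = demand: 25.511 + 3.701q = 242.401 - 0.376q → q* = 53.1984.
Height of the DWL triangle at q_m is SMC(q_m) − demand(q_m) = MEC(q_m) = 33.7637.
DWL = ½ × 8.2815 × 33.7637 = 139.8070.

DWL = 139.807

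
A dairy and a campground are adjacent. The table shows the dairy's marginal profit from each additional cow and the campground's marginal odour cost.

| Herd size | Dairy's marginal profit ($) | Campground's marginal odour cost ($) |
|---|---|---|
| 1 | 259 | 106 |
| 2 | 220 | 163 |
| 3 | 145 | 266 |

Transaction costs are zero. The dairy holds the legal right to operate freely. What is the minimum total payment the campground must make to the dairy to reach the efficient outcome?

Left alone the dairy would choose level 3 (marginal profit stays positive).
Efficient level: k* = 2 (marginal profit ≥ marginal odour cost through 2).
The campground must at least cover the dairy's forgone profit from cutting 3→2: 145 = 145.

$145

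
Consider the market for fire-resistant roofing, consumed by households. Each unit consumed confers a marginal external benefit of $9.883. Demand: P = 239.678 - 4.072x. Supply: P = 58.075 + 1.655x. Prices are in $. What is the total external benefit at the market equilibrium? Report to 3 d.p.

$313.390

Market equilibrium (private): 58.075 + 1.655x = 239.678 - 4.072x → x_m = 31.7100.
Total external benefit = MEB × x_m = 9.883 × 31.7100 = 313.3899.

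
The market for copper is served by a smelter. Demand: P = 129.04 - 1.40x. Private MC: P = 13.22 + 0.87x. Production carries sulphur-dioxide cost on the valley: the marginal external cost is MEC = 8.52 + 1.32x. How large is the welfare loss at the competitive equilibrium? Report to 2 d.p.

Market equilibrium (private): 13.22 + 0.87x = 129.04 - 1.40x → x_m = 51.0220.
Social marginal cost = private MC + MEC = 21.74 + 2.19x.
Set SMC = demand: 21.74 + 2.19x = 129.04 - 1.40x → x* = 29.8886.
The loss is the area between SMC and demand from x* to x_m; with linear curves that's a triangle of height MEC(x_m).
DWL = ½ × 21.1334 × 75.8691 = 801.6860.

DWL = 801.69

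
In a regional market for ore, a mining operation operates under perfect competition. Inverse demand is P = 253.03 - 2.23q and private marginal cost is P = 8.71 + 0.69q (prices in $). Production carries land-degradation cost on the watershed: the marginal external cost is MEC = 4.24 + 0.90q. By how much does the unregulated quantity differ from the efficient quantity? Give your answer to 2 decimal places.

Market equilibrium (private): 8.71 + 0.69q = 253.03 - 2.23q → q_m = 83.6712.
Social marginal cost = private MC + MEC = 12.95 + 1.59q.
Set SMC = demand: 12.95 + 1.59q = 253.03 - 2.23q → q* = 62.8482.
Gap = |83.6712 − 62.8482| = 20.8230.

20.82 units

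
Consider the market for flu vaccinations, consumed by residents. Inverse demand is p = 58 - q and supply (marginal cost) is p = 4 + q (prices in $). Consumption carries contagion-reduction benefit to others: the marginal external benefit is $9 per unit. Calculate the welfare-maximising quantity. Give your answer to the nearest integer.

Social marginal benefit = demand + MEB = 67 - q.
Set SMB = MC: 67 - q = 4 + q → q* = 31.5000.

q* = 32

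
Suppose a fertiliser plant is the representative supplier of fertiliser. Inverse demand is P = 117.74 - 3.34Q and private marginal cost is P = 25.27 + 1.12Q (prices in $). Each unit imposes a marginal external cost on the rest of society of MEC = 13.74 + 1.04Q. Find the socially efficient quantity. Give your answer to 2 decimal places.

Social marginal cost = private MC + MEC = 39.01 + 2.16Q.
Set SMC = demand: 39.01 + 2.16Q = 117.74 - 3.34Q → Q* = 14.3145.

Q* = 14.31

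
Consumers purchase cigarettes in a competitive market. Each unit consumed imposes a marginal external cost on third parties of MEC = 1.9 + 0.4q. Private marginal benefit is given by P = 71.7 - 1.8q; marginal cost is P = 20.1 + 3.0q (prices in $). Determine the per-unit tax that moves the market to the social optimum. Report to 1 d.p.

Social marginal benefit = demand − MEC = 69.8 - 2.2q.
Set SMB = MC: 69.8 - 2.2q = 20.1 + 3.0q → q* = 9.5577.
The Pigouvian tax equals MEC at q*: 1.9 + 0.4×9.5577 = 5.7231.

tax = $5.7 per unit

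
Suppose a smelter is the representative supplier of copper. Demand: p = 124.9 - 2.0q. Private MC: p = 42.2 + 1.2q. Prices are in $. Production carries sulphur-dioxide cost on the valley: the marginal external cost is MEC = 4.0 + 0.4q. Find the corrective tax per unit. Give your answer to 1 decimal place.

tax = $12.7 per unit

Social marginal cost = private MC + MEC = 46.2 + 1.6q.
Set SMC = demand: 46.2 + 1.6q = 124.9 - 2.0q → q* = 21.8611.
The Pigouvian tax equals MEC at q*: 4.0 + 0.4×21.8611 = 12.7444.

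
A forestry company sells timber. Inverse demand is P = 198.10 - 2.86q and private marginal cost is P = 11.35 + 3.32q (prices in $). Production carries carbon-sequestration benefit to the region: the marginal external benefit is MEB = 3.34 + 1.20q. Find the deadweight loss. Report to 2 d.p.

Market equilibrium (private): 11.35 + 3.32q = 198.10 - 2.86q → q_m = 30.2184.
Social marginal cost = private MC − MEB = 8.01 + 2.12q.
Set SMC = demand: 8.01 + 2.12q = 198.10 - 2.86q → q* = 38.1707.
Between q* and q_m the wedge demand − SMC runs linearly from 0 to MEB(q_m), so the loss is a triangle.
DWL = ½ × 7.9523 × 39.6021 = 157.4639.

DWL = $157.46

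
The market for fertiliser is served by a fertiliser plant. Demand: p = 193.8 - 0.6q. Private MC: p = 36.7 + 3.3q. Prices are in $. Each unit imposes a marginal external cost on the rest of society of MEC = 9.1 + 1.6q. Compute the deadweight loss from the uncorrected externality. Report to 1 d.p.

DWL = $491.8

Market equilibrium (private): 36.7 + 3.3q = 193.8 - 0.6q → q_m = 40.2821.
Social marginal cost = private MC + MEC = 45.8 + 4.9q.
Set SMC = demand: 45.8 + 4.9q = 193.8 - 0.6q → q* = 26.9091.
The loss is the area between SMC and demand from q* to q_m; with linear curves that's a triangle of height MEC(q_m).
DWL = ½ × 13.3730 × 73.5513 = 491.8008.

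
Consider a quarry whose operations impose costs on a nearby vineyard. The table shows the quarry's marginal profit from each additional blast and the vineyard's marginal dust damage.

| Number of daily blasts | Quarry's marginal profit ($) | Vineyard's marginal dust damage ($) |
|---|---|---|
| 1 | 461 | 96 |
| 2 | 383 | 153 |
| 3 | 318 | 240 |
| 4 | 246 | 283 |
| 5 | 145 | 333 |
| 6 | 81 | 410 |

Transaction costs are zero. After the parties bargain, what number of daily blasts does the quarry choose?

3

Bargaining reaches the level where marginal profit last exceeds marginal dust damage.
That holds through level 3 (318 ≥ 240) but not at 4 (246 < 283).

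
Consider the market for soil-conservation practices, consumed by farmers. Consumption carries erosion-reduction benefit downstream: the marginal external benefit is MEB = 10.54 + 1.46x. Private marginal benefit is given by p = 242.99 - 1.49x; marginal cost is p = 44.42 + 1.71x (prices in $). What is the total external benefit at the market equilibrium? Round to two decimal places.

$3464.97

Market equilibrium (private): 44.42 + 1.71x = 242.99 - 1.49x → x_m = 62.0531.
Total external benefit = ∫₀^{x_m} (10.54 + 1.46x) dx = 10.54×62.0531 + ½×1.46×62.0531² = 3464.9683.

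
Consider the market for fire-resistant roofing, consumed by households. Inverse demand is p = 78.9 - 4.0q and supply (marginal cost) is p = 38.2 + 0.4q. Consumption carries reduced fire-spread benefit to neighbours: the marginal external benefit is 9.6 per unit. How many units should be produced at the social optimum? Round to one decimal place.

Social marginal benefit = demand + MEB = 88.5 - 4.0q.
Set SMB = MC: 88.5 - 4.0q = 38.2 + 0.4q → q* = 11.4318.

q* = 11.4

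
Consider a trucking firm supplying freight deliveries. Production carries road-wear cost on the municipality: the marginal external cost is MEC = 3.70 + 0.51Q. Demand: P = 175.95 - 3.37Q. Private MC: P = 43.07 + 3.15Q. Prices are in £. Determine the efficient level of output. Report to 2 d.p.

Social marginal cost = private MC + MEC = 46.77 + 3.66Q.
Set SMC = demand: 46.77 + 3.66Q = 175.95 - 3.37Q → Q* = 18.3755.

Q* = 18.38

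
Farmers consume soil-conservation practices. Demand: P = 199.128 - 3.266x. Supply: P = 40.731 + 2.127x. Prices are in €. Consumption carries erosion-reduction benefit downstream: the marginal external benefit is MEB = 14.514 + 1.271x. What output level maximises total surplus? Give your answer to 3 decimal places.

x* = 41.948

Social marginal benefit = demand + MEB = 213.642 - 1.995x.
Set SMB = MC: 213.642 - 1.995x = 40.731 + 2.127x → x* = 41.9483.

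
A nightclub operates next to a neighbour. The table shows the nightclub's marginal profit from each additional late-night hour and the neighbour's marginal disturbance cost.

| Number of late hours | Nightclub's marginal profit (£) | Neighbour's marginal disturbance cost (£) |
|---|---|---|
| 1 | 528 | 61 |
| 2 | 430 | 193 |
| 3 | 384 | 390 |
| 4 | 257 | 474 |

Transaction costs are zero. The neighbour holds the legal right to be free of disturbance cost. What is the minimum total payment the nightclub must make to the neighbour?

Efficient level: marginal profit ≥ marginal disturbance cost through level 2, so k* = 2.
With the neighbour holding the right, the nightclub must at least compensate total damage at k*: 61 + 193 = 254.

£254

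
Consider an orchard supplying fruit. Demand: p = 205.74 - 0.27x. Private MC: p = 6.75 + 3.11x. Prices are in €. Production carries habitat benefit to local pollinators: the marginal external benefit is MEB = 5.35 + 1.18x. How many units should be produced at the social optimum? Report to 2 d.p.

Social marginal cost = private MC − MEB = 1.40 + 1.93x.
Set SMC = demand: 1.40 + 1.93x = 205.74 - 0.27x → x* = 92.8818.

x* = 92.88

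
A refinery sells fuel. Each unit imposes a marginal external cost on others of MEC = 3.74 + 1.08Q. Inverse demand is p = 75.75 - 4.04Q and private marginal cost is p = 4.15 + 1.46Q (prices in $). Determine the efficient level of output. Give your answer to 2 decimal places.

Social marginal cost = private MC + MEC = 7.89 + 2.54Q.
Set SMC = demand: 7.89 + 2.54Q = 75.75 - 4.04Q → Q* = 10.3131.

Q* = 10.31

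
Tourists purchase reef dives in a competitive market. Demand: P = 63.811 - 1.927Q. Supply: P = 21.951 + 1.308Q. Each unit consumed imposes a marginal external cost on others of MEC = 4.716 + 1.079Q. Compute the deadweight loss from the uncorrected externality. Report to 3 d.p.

DWL = 40.434

Market equilibrium (private): 21.951 + 1.308Q = 63.811 - 1.927Q → Q_m = 12.9397.
Social marginal benefit = demand − MEC = 59.095 - 3.006Q.
Set SMB = MC: 59.095 - 3.006Q = 21.951 + 1.308Q → Q* = 8.6101.
The loss is the area between SMB and MC from Q* to Q_m; with linear curves that's a triangle of height MEC(Q_m).
DWL = ½ × 4.3296 × 18.6780 = 40.4341.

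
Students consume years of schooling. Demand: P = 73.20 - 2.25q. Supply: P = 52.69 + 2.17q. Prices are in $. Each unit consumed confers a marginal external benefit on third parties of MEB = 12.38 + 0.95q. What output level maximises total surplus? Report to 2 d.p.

q* = 9.48

Social marginal benefit = demand + MEB = 85.58 - 1.30q.
Set SMB = MC: 85.58 - 1.30q = 52.69 + 2.17q → q* = 9.4784.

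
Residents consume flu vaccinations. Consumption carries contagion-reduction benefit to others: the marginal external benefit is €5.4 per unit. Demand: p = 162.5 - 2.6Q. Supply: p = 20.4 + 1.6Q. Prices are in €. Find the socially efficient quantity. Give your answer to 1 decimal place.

Social marginal benefit = demand + MEB = 167.9 - 2.6Q.
Set SMB = MC: 167.9 - 2.6Q = 20.4 + 1.6Q → Q* = 35.1190.

Q* = 35.1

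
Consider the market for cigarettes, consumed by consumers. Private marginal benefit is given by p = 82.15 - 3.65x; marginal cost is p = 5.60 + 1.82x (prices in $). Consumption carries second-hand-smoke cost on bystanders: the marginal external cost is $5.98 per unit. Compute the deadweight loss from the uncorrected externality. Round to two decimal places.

DWL = $3.27

Market equilibrium (private): 5.60 + 1.82x = 82.15 - 3.65x → x_m = 13.9945.
Social marginal benefit = demand − MEC = 76.17 - 3.65x.
Set SMB = MC: 76.17 - 3.65x = 5.60 + 1.82x → x* = 12.9013.
Height of the DWL triangle at x_m is MC(x_m) − SMB(x_m) = MEC(x_m) = 5.9800.
DWL = ½ × 1.0932 × 5.9800 = 3.2687.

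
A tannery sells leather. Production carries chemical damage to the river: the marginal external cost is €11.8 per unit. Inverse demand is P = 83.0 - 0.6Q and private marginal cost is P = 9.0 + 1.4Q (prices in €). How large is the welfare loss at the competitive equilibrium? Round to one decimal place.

Market equilibrium (private): 9.0 + 1.4Q = 83.0 - 0.6Q → Q_m = 37.0000.
Social marginal cost = private MC + MEC = 20.8 + 1.4Q.
Set SMC = demand: 20.8 + 1.4Q = 83.0 - 0.6Q → Q* = 31.1000.
Height of the DWL triangle at Q_m is SMC(Q_m) − demand(Q_m) = MEC(Q_m) = 11.8000.
DWL = ½ × 5.9000 × 11.8000 = 34.8100.

DWL = €34.8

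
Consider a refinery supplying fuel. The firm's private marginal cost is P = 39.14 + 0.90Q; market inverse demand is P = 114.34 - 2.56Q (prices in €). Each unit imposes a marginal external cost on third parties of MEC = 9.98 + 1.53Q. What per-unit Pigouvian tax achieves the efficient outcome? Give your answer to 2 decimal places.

Social marginal cost = private MC + MEC = 49.12 + 2.43Q.
Set SMC = demand: 49.12 + 2.43Q = 114.34 - 2.56Q → Q* = 13.0701.
The Pigouvian tax equals MEC at Q*: 9.98 + 1.53×13.0701 = 29.9773.

tax = €29.98 per unit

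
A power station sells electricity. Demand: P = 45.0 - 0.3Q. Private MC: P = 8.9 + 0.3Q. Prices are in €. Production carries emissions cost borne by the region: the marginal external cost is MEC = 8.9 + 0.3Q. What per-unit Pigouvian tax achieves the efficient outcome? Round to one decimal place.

Social marginal cost = private MC + MEC = 17.8 + 0.6Q.
Set SMC = demand: 17.8 + 0.6Q = 45.0 - 0.3Q → Q* = 30.2222.
The Pigouvian tax equals MEC at Q*: 8.9 + 0.3×30.2222 = 17.9667.

tax = €18.0 per unit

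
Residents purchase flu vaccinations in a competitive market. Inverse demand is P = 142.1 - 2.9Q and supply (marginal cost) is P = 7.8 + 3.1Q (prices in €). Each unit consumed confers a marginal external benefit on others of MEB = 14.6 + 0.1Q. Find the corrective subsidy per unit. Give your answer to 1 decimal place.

Social marginal benefit = demand + MEB = 156.7 - 2.8Q.
Set SMB = MC: 156.7 - 2.8Q = 7.8 + 3.1Q → Q* = 25.2373.
The Pigouvian subsidy equals MEB at Q*: 14.6 + 0.1×25.2373 = 17.1237.

subsidy = €17.1 per unit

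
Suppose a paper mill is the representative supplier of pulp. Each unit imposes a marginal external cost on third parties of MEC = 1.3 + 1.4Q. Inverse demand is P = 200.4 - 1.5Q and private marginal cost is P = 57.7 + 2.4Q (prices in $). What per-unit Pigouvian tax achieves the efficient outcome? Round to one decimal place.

tax = $38.7 per unit

Social marginal cost = private MC + MEC = 59.0 + 3.8Q.
Set SMC = demand: 59.0 + 3.8Q = 200.4 - 1.5Q → Q* = 26.6792.
The Pigouvian tax equals MEC at Q*: 1.3 + 1.4×26.6792 = 38.6509.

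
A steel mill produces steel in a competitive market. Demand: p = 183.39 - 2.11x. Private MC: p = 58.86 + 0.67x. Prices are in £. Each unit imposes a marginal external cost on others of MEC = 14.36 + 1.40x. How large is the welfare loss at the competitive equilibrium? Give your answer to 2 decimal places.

Market equilibrium (private): 58.86 + 0.67x = 183.39 - 2.11x → x_m = 44.7950.
Social marginal cost = private MC + MEC = 73.22 + 2.07x.
Set SMC = demand: 73.22 + 2.07x = 183.39 - 2.11x → x* = 26.3565.
Height of the DWL triangle at x_m is SMC(x_m) − demand(x_m) = MEC(x_m) = 77.0729.
DWL = ½ × 18.4385 × 77.0729 = 710.5543.

DWL = £710.55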